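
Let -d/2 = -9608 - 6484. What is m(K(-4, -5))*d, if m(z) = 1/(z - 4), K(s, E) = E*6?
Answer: -16092/17 ≈ -946.59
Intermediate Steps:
K(s, E) = 6*E
d = 32184 (d = -2*(-9608 - 6484) = -2*(-16092) = 32184)
m(z) = 1/(-4 + z)
m(K(-4, -5))*d = 32184/(-4 + 6*(-5)) = 32184/(-4 - 30) = 32184/(-34) = -1/34*32184 = -16092/17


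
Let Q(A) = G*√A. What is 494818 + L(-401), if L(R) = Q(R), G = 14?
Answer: 494818 + 14*I*√401 ≈ 4.9482e+5 + 280.35*I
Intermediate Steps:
Q(A) = 14*√A
L(R) = 14*√R
494818 + L(-401) = 494818 + 14*√(-401) = 494818 + 14*(I*√401) = 494818 + 14*I*√401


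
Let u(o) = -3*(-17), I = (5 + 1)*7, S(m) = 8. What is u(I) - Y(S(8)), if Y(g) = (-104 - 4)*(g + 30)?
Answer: 4155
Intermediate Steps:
Y(g) = -3240 - 108*g (Y(g) = -108*(30 + g) = -3240 - 108*g)
I = 42 (I = 6*7 = 42)
u(o) = 51
u(I) - Y(S(8)) = 51 - (-3240 - 108*8) = 51 - (-3240 - 864) = 51 - 1*(-4104) = 51 + 4104 = 4155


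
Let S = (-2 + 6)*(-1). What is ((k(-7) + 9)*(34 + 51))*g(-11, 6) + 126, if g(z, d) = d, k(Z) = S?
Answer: 2676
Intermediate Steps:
S = -4 (S = 4*(-1) = -4)
k(Z) = -4
((k(-7) + 9)*(34 + 51))*g(-11, 6) + 126 = ((-4 + 9)*(34 + 51))*6 + 126 = (5*85)*6 + 126 = 425*6 + 126 = 2550 + 126 = 2676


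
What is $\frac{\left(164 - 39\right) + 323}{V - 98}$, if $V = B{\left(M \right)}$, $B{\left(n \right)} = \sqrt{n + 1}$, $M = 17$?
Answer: $- \frac{21952}{4793} - \frac{672 \sqrt{2}}{4793} \approx -4.7783$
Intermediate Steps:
$B{\left(n \right)} = \sqrt{1 + n}$
$V = 3 \sqrt{2}$ ($V = \sqrt{1 + 17} = \sqrt{18} = 3 \sqrt{2} \approx 4.2426$)
$\frac{\left(164 - 39\right) + 323}{V - 98} = \frac{\left(164 - 39\right) + 323}{3 \sqrt{2} - 98} = \frac{\left(164 - 39\right) + 323}{-98 + 3 \sqrt{2}} = \frac{125 + 323}{-98 + 3 \sqrt{2}} = \frac{448}{-98 + 3 \sqrt{2}}$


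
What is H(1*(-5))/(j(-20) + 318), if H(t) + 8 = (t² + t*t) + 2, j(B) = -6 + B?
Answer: 11/73 ≈ 0.15068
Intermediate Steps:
H(t) = -6 + 2*t² (H(t) = -8 + ((t² + t*t) + 2) = -8 + ((t² + t²) + 2) = -8 + (2*t² + 2) = -8 + (2 + 2*t²) = -6 + 2*t²)
H(1*(-5))/(j(-20) + 318) = (-6 + 2*(1*(-5))²)/((-6 - 20) + 318) = (-6 + 2*(-5)²)/(-26 + 318) = (-6 + 2*25)/292 = (-6 + 50)*(1/292) = 44*(1/292) = 11/73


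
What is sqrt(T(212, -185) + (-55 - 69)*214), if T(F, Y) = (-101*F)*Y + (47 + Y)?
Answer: sqrt(3934546) ≈ 1983.6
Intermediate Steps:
T(F, Y) = 47 + Y - 101*F*Y (T(F, Y) = -101*F*Y + (47 + Y) = 47 + Y - 101*F*Y)
sqrt(T(212, -185) + (-55 - 69)*214) = sqrt((47 - 185 - 101*212*(-185)) + (-55 - 69)*214) = sqrt((47 - 185 + 3961220) - 124*214) = sqrt(3961082 - 26536) = sqrt(3934546)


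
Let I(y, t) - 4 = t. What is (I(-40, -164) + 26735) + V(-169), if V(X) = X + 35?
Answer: 26441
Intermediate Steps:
V(X) = 35 + X
I(y, t) = 4 + t
(I(-40, -164) + 26735) + V(-169) = ((4 - 164) + 26735) + (35 - 169) = (-160 + 26735) - 134 = 26575 - 134 = 26441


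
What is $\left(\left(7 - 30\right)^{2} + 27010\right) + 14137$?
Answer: $41676$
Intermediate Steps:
$\left(\left(7 - 30\right)^{2} + 27010\right) + 14137 = \left(\left(-23\right)^{2} + 27010\right) + 14137 = \left(529 + 27010\right) + 14137 = 27539 + 14137 = 41676$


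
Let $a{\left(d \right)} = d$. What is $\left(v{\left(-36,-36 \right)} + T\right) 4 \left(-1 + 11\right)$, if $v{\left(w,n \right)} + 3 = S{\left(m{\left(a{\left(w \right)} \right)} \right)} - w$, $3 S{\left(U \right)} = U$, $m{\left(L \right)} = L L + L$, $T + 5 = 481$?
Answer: $37160$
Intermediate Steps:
$T = 476$ ($T = -5 + 481 = 476$)
$m{\left(L \right)} = L + L^{2}$ ($m{\left(L \right)} = L^{2} + L = L + L^{2}$)
$S{\left(U \right)} = \frac{U}{3}$
$v{\left(w,n \right)} = -3 - w + \frac{w \left(1 + w\right)}{3}$ ($v{\left(w,n \right)} = -3 + \left(\frac{w \left(1 + w\right)}{3} - w\right) = -3 + \left(- w + \frac{w \left(1 + w\right)}{3}\right) = -3 - w + \frac{w \left(1 + w\right)}{3}$)
$\left(v{\left(-36,-36 \right)} + T\right) 4 \left(-1 + 11\right) = \left(\left(-3 - -24 + \frac{\left(-36\right)^{2}}{3}\right) + 476\right) 4 \left(-1 + 11\right) = \left(\left(-3 + 24 + \frac{1}{3} \cdot 1296\right) + 476\right) 4 \cdot 10 = \left(\left(-3 + 24 + 432\right) + 476\right) 40 = \left(453 + 476\right) 40 = 929 \cdot 40 = 37160$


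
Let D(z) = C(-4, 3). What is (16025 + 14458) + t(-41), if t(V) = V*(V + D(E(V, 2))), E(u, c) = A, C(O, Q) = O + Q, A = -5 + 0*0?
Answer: 32205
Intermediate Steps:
A = -5 (A = -5 + 0 = -5)
E(u, c) = -5
D(z) = -1 (D(z) = -4 + 3 = -1)
t(V) = V*(-1 + V) (t(V) = V*(V - 1) = V*(-1 + V))
(16025 + 14458) + t(-41) = (16025 + 14458) - 41*(-1 - 41) = 30483 - 41*(-42) = 30483 + 1722 = 32205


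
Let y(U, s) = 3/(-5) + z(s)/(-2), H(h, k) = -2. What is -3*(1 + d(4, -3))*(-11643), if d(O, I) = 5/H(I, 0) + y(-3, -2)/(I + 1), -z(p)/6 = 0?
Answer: -209574/5 ≈ -41915.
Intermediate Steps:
z(p) = 0 (z(p) = -6*0 = 0)
y(U, s) = -3/5 (y(U, s) = 3/(-5) + 0/(-2) = 3*(-1/5) + 0*(-1/2) = -3/5 + 0 = -3/5)
d(O, I) = -5/2 - 3/(5*(1 + I)) (d(O, I) = 5/(-2) - 3/(5*(I + 1)) = 5*(-1/2) - 3/(5*(1 + I)) = -5/2 - 3/(5*(1 + I)))
-3*(1 + d(4, -3))*(-11643) = -3*(1 + (-31 - 25*(-3))/(10*(1 - 3)))*(-11643) = -3*(1 + (1/10)*(-31 + 75)/(-2))*(-11643) = -3*(1 + (1/10)*(-1/2)*44)*(-11643) = -3*(1 - 11/5)*(-11643) = -3*(-6/5)*(-11643) = (18/5)*(-11643) = -209574/5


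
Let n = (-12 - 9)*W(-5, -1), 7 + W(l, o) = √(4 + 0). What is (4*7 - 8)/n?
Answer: 4/21 ≈ 0.19048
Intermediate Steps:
W(l, o) = -5 (W(l, o) = -7 + √(4 + 0) = -7 + √4 = -7 + 2 = -5)
n = 105 (n = (-12 - 9)*(-5) = -21*(-5) = 105)
(4*7 - 8)/n = (4*7 - 8)/105 = (28 - 8)*(1/105) = 20*(1/105) = 4/21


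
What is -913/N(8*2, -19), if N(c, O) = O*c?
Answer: 913/304 ≈ 3.0033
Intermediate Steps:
-913/N(8*2, -19) = -913/((-152*2)) = -913/((-19*16)) = -913/(-304) = -913*(-1/304) = 913/304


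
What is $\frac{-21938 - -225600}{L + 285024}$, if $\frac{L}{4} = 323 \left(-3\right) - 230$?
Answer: $\frac{101831}{140114} \approx 0.72677$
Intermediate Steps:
$L = -4796$ ($L = 4 \left(323 \left(-3\right) - 230\right) = 4 \left(-969 - 230\right) = 4 \left(-1199\right) = -4796$)
$\frac{-21938 - -225600}{L + 285024} = \frac{-21938 - -225600}{-4796 + 285024} = \frac{-21938 + 225600}{280228} = 203662 \cdot \frac{1}{280228} = \frac{101831}{140114}$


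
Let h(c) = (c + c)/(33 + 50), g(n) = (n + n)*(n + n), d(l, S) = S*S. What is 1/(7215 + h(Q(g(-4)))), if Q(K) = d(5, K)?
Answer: 83/607037 ≈ 0.00013673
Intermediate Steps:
d(l, S) = S²
g(n) = 4*n² (g(n) = (2*n)*(2*n) = 4*n²)
Q(K) = K²
h(c) = 2*c/83 (h(c) = (2*c)/83 = (2*c)*(1/83) = 2*c/83)
1/(7215 + h(Q(g(-4)))) = 1/(7215 + 2*(4*(-4)²)²/83) = 1/(7215 + 2*(4*16)²/83) = 1/(7215 + (2/83)*64²) = 1/(7215 + (2/83)*4096) = 1/(7215 + 8192/83) = 1/(607037/83) = 83/607037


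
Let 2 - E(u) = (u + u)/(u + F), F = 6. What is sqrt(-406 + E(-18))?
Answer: I*sqrt(407) ≈ 20.174*I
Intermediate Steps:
E(u) = 2 - 2*u/(6 + u) (E(u) = 2 - (u + u)/(u + 6) = 2 - 2*u/(6 + u))
sqrt(-406 + E(-18)) = sqrt(-406 + 12/(6 - 18)) = sqrt(-406 + 12/(-12)) = sqrt(-406 + 12*(-1/12)) = sqrt(-406 - 1) = sqrt(-407) = I*sqrt(407)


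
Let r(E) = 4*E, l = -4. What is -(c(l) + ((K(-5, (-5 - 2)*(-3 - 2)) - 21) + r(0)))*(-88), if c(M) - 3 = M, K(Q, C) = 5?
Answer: -1496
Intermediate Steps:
c(M) = 3 + M
-(c(l) + ((K(-5, (-5 - 2)*(-3 - 2)) - 21) + r(0)))*(-88) = -((3 - 4) + ((5 - 21) + 4*0))*(-88) = -(-1 + (-16 + 0))*(-88) = -(-1 - 16)*(-88) = -(-17)*(-88) = -1*1496 = -1496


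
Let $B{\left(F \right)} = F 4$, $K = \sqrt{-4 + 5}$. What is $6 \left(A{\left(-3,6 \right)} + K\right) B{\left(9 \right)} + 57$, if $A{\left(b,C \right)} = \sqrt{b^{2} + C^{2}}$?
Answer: $273 + 648 \sqrt{5} \approx 1722.0$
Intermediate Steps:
$K = 1$ ($K = \sqrt{1} = 1$)
$B{\left(F \right)} = 4 F$
$A{\left(b,C \right)} = \sqrt{C^{2} + b^{2}}$
$6 \left(A{\left(-3,6 \right)} + K\right) B{\left(9 \right)} + 57 = 6 \left(\sqrt{6^{2} + \left(-3\right)^{2}} + 1\right) 4 \cdot 9 + 57 = 6 \left(\sqrt{36 + 9} + 1\right) 36 + 57 = 6 \left(\sqrt{45} + 1\right) 36 + 57 = 6 \left(3 \sqrt{5} + 1\right) 36 + 57 = 6 \left(1 + 3 \sqrt{5}\right) 36 + 57 = \left(6 + 18 \sqrt{5}\right) 36 + 57 = \left(216 + 648 \sqrt{5}\right) + 57 = 273 + 648 \sqrt{5}$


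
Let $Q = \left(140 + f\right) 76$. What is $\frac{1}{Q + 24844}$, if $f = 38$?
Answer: $\frac{1}{38372} \approx 2.6061 \cdot 10^{-5}$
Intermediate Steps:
$Q = 13528$ ($Q = \left(140 + 38\right) 76 = 178 \cdot 76 = 13528$)
$\frac{1}{Q + 24844} = \frac{1}{13528 + 24844} = \frac{1}{38372}$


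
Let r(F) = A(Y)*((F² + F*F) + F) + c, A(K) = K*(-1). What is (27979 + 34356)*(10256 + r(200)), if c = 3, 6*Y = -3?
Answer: 3139128265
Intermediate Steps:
Y = -½ (Y = (⅙)*(-3) = -½ ≈ -0.50000)
A(K) = -K
r(F) = 3 + F² + F/2 (r(F) = (-1*(-½))*((F² + F*F) + F) + 3 = ((F² + F²) + F)/2 + 3 = (2*F² + F)/2 + 3 = (F + 2*F²)/2 + 3 = (F² + F/2) + 3 = 3 + F² + F/2)
(27979 + 34356)*(10256 + r(200)) = (27979 + 34356)*(10256 + (3 + 200² + (½)*200)) = 62335*(10256 + (3 + 40000 + 100)) = 62335*(10256 + 40103) = 62335*50359 = 3139128265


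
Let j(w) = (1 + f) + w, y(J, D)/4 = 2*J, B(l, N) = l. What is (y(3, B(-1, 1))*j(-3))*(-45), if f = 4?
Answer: -2160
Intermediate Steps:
y(J, D) = 8*J (y(J, D) = 4*(2*J) = 8*J)
j(w) = 5 + w (j(w) = (1 + 4) + w = 5 + w)
(y(3, B(-1, 1))*j(-3))*(-45) = ((8*3)*(5 - 3))*(-45) = (24*2)*(-45) = 48*(-45) = -2160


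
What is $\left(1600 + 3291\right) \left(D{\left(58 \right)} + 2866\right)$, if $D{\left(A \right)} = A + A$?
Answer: $14584962$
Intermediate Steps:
$D{\left(A \right)} = 2 A$
$\left(1600 + 3291\right) \left(D{\left(58 \right)} + 2866\right) = \left(1600 + 3291\right) \left(2 \cdot 58 + 2866\right) = 4891 \left(116 + 2866\right) = 4891 \cdot 2982 = 14584962$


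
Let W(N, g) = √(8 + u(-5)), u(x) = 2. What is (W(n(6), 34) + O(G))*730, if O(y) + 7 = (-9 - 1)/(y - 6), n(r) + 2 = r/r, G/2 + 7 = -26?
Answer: -90155/18 + 730*√10 ≈ -2700.1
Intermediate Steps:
G = -66 (G = -14 + 2*(-26) = -14 - 52 = -66)
n(r) = -1 (n(r) = -2 + r/r = -2 + 1 = -1)
O(y) = -7 - 10/(-6 + y) (O(y) = -7 + (-9 - 1)/(y - 6) = -7 - 10/(-6 + y))
W(N, g) = √10 (W(N, g) = √(8 + 2) = √10)
(W(n(6), 34) + O(G))*730 = (√10 + (32 - 7*(-66))/(-6 - 66))*730 = (√10 + (32 + 462)/(-72))*730 = (√10 - 1/72*494)*730 = (√10 - 247/36)*730 = (-247/36 + √10)*730 = -90155/18 + 730*√10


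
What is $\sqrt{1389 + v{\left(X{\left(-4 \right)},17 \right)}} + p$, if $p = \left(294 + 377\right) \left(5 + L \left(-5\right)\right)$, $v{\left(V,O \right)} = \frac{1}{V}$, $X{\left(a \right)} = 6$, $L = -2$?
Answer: $10065 + \frac{\sqrt{50010}}{6} \approx 10102.0$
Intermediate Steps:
$p = 10065$ ($p = \left(294 + 377\right) \left(5 - -10\right) = 671 \left(5 + 10\right) = 671 \cdot 15 = 10065$)
$\sqrt{1389 + v{\left(X{\left(-4 \right)},17 \right)}} + p = \sqrt{1389 + \frac{1}{6}} + 10065 = \sqrt{\frac{8335}{6}} + 10065 = \frac{\sqrt{50010}}{6} + 10065 = 10065 + \frac{\sqrt{50010}}{6}$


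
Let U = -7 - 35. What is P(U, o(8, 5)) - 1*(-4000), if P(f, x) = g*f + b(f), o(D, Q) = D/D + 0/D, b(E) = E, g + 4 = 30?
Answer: 2866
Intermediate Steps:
g = 26 (g = -4 + 30 = 26)
o(D, Q) = 1 (o(D, Q) = 1 + 0 = 1)
U = -42
P(f, x) = 27*f (P(f, x) = 26*f + f = 27*f)
P(U, o(8, 5)) - 1*(-4000) = 27*(-42) - 1*(-4000) = -1134 + 4000 = 2866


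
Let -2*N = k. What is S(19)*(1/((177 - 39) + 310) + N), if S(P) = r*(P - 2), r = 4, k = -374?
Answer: 1424209/112 ≈ 12716.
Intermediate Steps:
S(P) = -8 + 4*P (S(P) = 4*(P - 2) = 4*(-2 + P) = -8 + 4*P)
N = 187 (N = -½*(-374) = 187)
S(19)*(1/((177 - 39) + 310) + N) = (-8 + 4*19)*(1/((177 - 39) + 310) + 187) = (-8 + 76)*(1/(138 + 310) + 187) = 68*(1/448 + 187) = 68*(83777/448) = 1424209/112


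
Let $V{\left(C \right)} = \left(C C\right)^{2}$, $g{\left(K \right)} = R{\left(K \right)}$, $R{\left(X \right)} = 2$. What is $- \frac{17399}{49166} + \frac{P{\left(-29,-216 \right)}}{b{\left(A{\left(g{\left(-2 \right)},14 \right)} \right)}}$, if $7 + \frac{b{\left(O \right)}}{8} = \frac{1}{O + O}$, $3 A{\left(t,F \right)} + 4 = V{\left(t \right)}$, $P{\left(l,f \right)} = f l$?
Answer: $- \frac{308932769}{2704130} \approx -114.24$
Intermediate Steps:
$g{\left(K \right)} = 2$
$V{\left(C \right)} = C^{4}$ ($V{\left(C \right)} = \left(C^{2}\right)^{2} = C^{4}$)
$A{\left(t,F \right)} = - \frac{4}{3} + \frac{t^{4}}{3}$
$b{\left(O \right)} = -56 + \frac{4}{O}$ ($b{\left(O \right)} = -56 + \frac{8}{O + O} = -56 + \frac{8}{2 O} = -56 + 8 \frac{1}{2 O} = -56 + \frac{4}{O}$)
$- \frac{17399}{49166} + \frac{P{\left(-29,-216 \right)}}{b{\left(A{\left(g{\left(-2 \right)},14 \right)} \right)}} = - \frac{17399}{49166} + \frac{\left(-216\right) \left(-29\right)}{-56 + \frac{4}{- \frac{4}{3} + \frac{2^{4}}{3}}} = \left(-17399\right) \frac{1}{49166} + \frac{6264}{-56 + \frac{4}{- \frac{4}{3} + \frac{1}{3} \cdot 16}} = - \frac{17399}{49166} + \frac{6264}{-56 + \frac{4}{- \frac{4}{3} + \frac{16}{3}}} = - \frac{17399}{49166} + \frac{6264}{-56 + \frac{4}{4}} = - \frac{17399}{49166} + \frac{6264}{-56 + 4 \cdot \frac{1}{4}} = - \frac{17399}{49166} + \frac{6264}{-56 + 1} = - \frac{17399}{49166} + \frac{6264}{-55} = - \frac{17399}{49166} + 6264 \left(- \frac{1}{55}\right) = - \frac{17399}{49166} - \frac{6264}{55} = - \frac{308932769}{2704130}$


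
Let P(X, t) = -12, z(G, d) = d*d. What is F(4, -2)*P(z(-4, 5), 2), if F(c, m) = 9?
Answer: -108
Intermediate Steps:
z(G, d) = d²
F(4, -2)*P(z(-4, 5), 2) = 9*(-12) = -108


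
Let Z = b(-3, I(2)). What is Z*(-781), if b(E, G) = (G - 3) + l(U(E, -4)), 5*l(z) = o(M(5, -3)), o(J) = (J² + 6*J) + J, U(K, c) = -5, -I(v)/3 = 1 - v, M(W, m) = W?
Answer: -9372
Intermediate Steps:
I(v) = -3 + 3*v (I(v) = -3*(1 - v) = -3 + 3*v)
o(J) = J² + 7*J
l(z) = 12 (l(z) = (5*(7 + 5))/5 = (5*12)/5 = (⅕)*60 = 12)
b(E, G) = 9 + G (b(E, G) = (G - 3) + 12 = (-3 + G) + 12 = 9 + G)
Z = 12 (Z = 9 + (-3 + 3*2) = 9 + (-3 + 6) = 9 + 3 = 12)
Z*(-781) = 12*(-781) = -9372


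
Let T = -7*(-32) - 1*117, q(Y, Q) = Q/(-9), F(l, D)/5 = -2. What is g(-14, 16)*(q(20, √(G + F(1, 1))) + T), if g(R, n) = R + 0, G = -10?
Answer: -1498 + 28*I*√5/9 ≈ -1498.0 + 6.9567*I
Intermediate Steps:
F(l, D) = -10 (F(l, D) = 5*(-2) = -10)
g(R, n) = R
q(Y, Q) = -Q/9 (q(Y, Q) = Q*(-⅑) = -Q/9)
T = 107 (T = 224 - 117 = 107)
g(-14, 16)*(q(20, √(G + F(1, 1))) + T) = -14*(-√(-10 - 10)/9 + 107) = -14*(-2*I*√5/9 + 107) = -14*(107 - 2*I*√5/9) = -1498 + 28*I*√5/9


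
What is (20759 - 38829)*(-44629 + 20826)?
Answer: 430120210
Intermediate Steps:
(20759 - 38829)*(-44629 + 20826) = -18070*(-23803) = 430120210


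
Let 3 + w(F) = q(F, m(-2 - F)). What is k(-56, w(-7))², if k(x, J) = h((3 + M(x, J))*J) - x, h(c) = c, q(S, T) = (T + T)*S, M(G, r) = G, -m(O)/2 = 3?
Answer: 17952169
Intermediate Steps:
m(O) = -6 (m(O) = -2*3 = -6)
q(S, T) = 2*S*T (q(S, T) = (2*T)*S = 2*S*T)
w(F) = -3 - 12*F (w(F) = -3 + 2*F*(-6) = -3 - 12*F)
k(x, J) = -x + J*(3 + x) (k(x, J) = (3 + x)*J - x = J*(3 + x) - x = -x + J*(3 + x))
k(-56, w(-7))² = (-1*(-56) + (-3 - 12*(-7))*(3 - 56))² = (56 + (-3 + 84)*(-53))² = (56 + 81*(-53))² = (56 - 4293)² = (-4237)² = 17952169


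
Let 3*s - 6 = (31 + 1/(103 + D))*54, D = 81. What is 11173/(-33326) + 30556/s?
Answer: 93108718035/1717255454 ≈ 54.219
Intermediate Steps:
s = 51529/92 (s = 2 + ((31 + 1/(103 + 81))*54)/3 = 2 + ((31 + 1/184)*54)/3 = 2 + ((5705/184)*54)/3 = 2 + (1/3)*(154035/92) = 2 + 51345/92 = 51529/92 ≈ 560.10)
11173/(-33326) + 30556/s = 11173/(-33326) + 30556/(51529/92) = 11173*(-1/33326) + 30556*(92/51529) = -11173/33326 + 2811152/51529 = 93108718035/1717255454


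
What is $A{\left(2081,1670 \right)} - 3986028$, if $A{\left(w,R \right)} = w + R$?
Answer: $-3982277$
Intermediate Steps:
$A{\left(w,R \right)} = R + w$
$A{\left(2081,1670 \right)} - 3986028 = \left(1670 + 2081\right) - 3986028 = 3751 - 3986028 = -3982277$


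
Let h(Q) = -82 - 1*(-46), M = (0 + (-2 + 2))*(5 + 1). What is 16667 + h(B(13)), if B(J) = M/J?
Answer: 16631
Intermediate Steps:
M = 0 (M = (0 + 0)*6 = 0*6 = 0)
B(J) = 0 (B(J) = 0/J = 0)
h(Q) = -36 (h(Q) = -82 + 46 = -36)
16667 + h(B(13)) = 16667 - 36 = 16631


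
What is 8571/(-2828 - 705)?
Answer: -8571/3533 ≈ -2.4260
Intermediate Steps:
8571/(-2828 - 705) = 8571/(-3533) = 8571*(-1/3533) = -8571/3533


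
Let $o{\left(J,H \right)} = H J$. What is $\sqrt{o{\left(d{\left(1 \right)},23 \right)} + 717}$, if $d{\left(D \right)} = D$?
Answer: $2 \sqrt{185} \approx 27.203$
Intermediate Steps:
$\sqrt{o{\left(d{\left(1 \right)},23 \right)} + 717} = \sqrt{23 \cdot 1 + 717} = \sqrt{23 + 717} = \sqrt{740} = 2 \sqrt{185}$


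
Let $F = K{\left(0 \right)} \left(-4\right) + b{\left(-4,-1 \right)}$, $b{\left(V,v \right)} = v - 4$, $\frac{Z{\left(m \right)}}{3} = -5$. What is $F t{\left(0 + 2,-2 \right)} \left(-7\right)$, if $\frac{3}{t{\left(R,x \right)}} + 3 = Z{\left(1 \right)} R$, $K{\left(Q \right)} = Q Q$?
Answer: $- \frac{35}{11} \approx -3.1818$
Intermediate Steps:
$Z{\left(m \right)} = -15$ ($Z{\left(m \right)} = 3 \left(-5\right) = -15$)
$K{\left(Q \right)} = Q^{2}$
$b{\left(V,v \right)} = -4 + v$
$t{\left(R,x \right)} = \frac{3}{-3 - 15 R}$
$F = -5$ ($F = 0^{2} \left(-4\right) - 5 = 0 \left(-4\right) - 5 = 0 - 5 = -5$)
$F t{\left(0 + 2,-2 \right)} \left(-7\right) = - \frac{5}{-1 - 5 \left(0 + 2\right)} \left(-7\right) = - \frac{5}{-1 - 10} \left(-7\right) = - \frac{5}{-11} \left(-7\right) = \left(-5\right) \left(- \frac{1}{11}\right) \left(-7\right) = \frac{5}{11} \left(-7\right) = - \frac{35}{11}$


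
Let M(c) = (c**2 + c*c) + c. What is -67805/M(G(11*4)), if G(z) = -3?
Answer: -13561/3 ≈ -4520.3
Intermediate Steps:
M(c) = c + 2*c**2 (M(c) = (c**2 + c**2) + c = 2*c**2 + c = c + 2*c**2)
-67805/M(G(11*4)) = -67805*(-1/(3*(1 + 2*(-3)))) = -67805*(-1/(3*(1 - 6))) = -67805/((-3*(-5))) = -67805/15 = -67805*1/15 = -13561/3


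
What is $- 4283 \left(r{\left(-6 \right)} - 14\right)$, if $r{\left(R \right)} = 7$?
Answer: $29981$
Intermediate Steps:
$- 4283 \left(r{\left(-6 \right)} - 14\right) = - 4283 \left(7 - 14\right) = \left(-4283\right) \left(-7\right) = 29981$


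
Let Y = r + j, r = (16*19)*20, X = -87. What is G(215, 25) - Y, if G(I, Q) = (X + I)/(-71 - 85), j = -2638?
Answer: -134270/39 ≈ -3442.8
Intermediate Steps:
r = 6080 (r = 304*20 = 6080)
G(I, Q) = 29/52 - I/156 (G(I, Q) = (-87 + I)/(-71 - 85) = (-87 + I)/(-156) = (-87 + I)*(-1/156) = 29/52 - I/156)
Y = 3442 (Y = 6080 - 2638 = 3442)
G(215, 25) - Y = (29/52 - 1/156*215) - 1*3442 = (29/52 - 215/156) - 3442 = -32/39 - 3442 = -134270/39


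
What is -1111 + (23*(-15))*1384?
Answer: -478591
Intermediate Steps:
-1111 + (23*(-15))*1384 = -1111 - 345*1384 = -1111 - 477480 = -478591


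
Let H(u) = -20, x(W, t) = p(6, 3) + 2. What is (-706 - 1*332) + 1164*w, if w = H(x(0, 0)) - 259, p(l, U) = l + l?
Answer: -325794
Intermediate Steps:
p(l, U) = 2*l
x(W, t) = 14 (x(W, t) = 2*6 + 2 = 12 + 2 = 14)
w = -279 (w = -20 - 259 = -279)
(-706 - 1*332) + 1164*w = (-706 - 1*332) + 1164*(-279) = (-706 - 332) - 324756 = -1038 - 324756 = -325794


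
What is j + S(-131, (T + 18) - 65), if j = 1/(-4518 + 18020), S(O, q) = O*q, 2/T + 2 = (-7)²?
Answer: 3903657781/634594 ≈ 6151.4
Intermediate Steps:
T = 2/47 (T = 2/(-2 + (-7)²) = 2/(-2 + 49) = 2/47 ≈ 0.042553)
j = 1/13502 ≈ 7.4063e-5
j + S(-131, (T + 18) - 65) = 1/13502 - 131*((2/47 + 18) - 65) = 1/13502 - 131*(848/47 - 65) = 1/13502 - 131*(-2207/47) = 1/13502 + 289117/47 = 3903657781/634594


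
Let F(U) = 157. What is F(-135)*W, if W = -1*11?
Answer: -1727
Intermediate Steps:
W = -11
F(-135)*W = 157*(-11) = -1727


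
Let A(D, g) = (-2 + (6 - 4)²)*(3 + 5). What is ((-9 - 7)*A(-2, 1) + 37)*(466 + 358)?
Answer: -180456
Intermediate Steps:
A(D, g) = 16 (A(D, g) = (-2 + 2²)*8 = (-2 + 4)*8 = 2*8 = 16)
((-9 - 7)*A(-2, 1) + 37)*(466 + 358) = ((-9 - 7)*16 + 37)*(466 + 358) = (-16*16 + 37)*824 = (-256 + 37)*824 = -219*824 = -180456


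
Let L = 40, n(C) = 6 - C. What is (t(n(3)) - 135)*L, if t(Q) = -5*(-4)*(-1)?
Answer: -6200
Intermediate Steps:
t(Q) = -20 (t(Q) = 20*(-1) = -20)
(t(n(3)) - 135)*L = (-20 - 135)*40 = -155*40 = -6200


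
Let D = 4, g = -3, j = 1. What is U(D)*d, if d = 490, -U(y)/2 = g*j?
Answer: 2940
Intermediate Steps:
U(y) = 6 (U(y) = -(-6) = -2*(-3) = 6)
U(D)*d = 6*490 = 2940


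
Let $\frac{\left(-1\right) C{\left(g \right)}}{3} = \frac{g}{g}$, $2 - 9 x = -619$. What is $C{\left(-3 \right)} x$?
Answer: $-207$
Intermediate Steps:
$x = 69$ ($x = \frac{2}{9} - - \frac{619}{9} = \frac{2}{9} + \frac{619}{9} = 69$)
$C{\left(g \right)} = -3$ ($C{\left(g \right)} = - 3 \frac{g}{g} = \left(-3\right) 1 = -3$)
$C{\left(-3 \right)} x = \left(-3\right) 69 = -207$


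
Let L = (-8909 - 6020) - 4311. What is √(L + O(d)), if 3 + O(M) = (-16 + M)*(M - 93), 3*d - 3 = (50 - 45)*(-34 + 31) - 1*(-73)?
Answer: I*√176021/3 ≈ 139.85*I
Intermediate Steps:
d = 61/3 (d = 1 + ((50 - 45)*(-34 + 31) - 1*(-73))/3 = 1 + (5*(-3) + 73)/3 = 1 + (-15 + 73)/3 = 1 + (⅓)*58 = 1 + 58/3 = 61/3 ≈ 20.333)
L = -19240 (L = -14929 - 4311 = -19240)
O(M) = -3 + (-93 + M)*(-16 + M) (O(M) = -3 + (-16 + M)*(M - 93) = -3 + (-16 + M)*(-93 + M) = -3 + (-93 + M)*(-16 + M))
√(L + O(d)) = √(-19240 + (1485 + (61/3)² - 109*61/3)) = √(-19240 + (1485 + 3721/9 - 6649/3)) = √(-19240 - 2861/9) = √(-176021/9) = I*√176021/3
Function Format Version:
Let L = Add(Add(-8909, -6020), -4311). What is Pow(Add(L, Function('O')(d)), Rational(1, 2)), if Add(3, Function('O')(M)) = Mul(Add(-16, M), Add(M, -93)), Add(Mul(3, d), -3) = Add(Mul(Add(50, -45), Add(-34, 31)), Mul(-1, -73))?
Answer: Mul(Rational(1, 3), I, Pow(176021, Rational(1, 2))) ≈ Mul(139.85, I)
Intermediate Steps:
d = Rational(61, 3) (d = Add(1, Mul(Rational(1, 3), Add(Mul(Add(50, -45), Add(-34, 31)), Mul(-1, -73)))) = Add(1, Mul(Rational(1, 3), Add(Mul(5, -3), 73))) = Add(1, Mul(Rational(1, 3), Add(-15, 73))) = Add(1, Mul(Rational(1, 3), 58)) = Add(1, Rational(58, 3)) = Rational(61, 3) ≈ 20.333)
L = -19240 (L = Add(-14929, -4311) = -19240)
Function('O')(M) = Add(-3, Mul(Add(-93, M), Add(-16, M))) (Function('O')(M) = Add(-3, Mul(Add(-16, M), Add(M, -93))) = Add(-3, Mul(Add(-16, M), Add(-93, M))) = Add(-3, Mul(Add(-93, M), Add(-16, M))))
Pow(Add(L, Function('O')(d)), Rational(1, 2)) = Pow(Add(-19240, Add(1485, Pow(Rational(61, 3), 2), Mul(-109, Rational(61, 3)))), Rational(1, 2)) = Pow(Add(-19240, Add(1485, Rational(3721, 9), Rational(-6649, 3))), Rational(1, 2)) = Pow(Add(-19240, Rational(-2861, 9)), Rational(1, 2)) = Pow(Rational(-176021, 9), Rational(1, 2)) = Mul(Rational(1, 3), I, Pow(176021, Rational(1, 2)))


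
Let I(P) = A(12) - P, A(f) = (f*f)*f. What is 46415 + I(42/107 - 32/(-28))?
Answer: 36057957/749 ≈ 48141.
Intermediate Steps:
A(f) = f³ (A(f) = f²*f = f³)
I(P) = 1728 - P (I(P) = 12³ - P = 1728 - P)
46415 + I(42/107 - 32/(-28)) = 46415 + (1728 - (42/107 - 32/(-28))) = 46415 + (1728 - (42*(1/107) - 32*(-1/28))) = 46415 + (1728 - (42/107 + 8/7)) = 46415 + (1728 - 1*1150/749) = 46415 + (1728 - 1150/749) = 46415 + 1293122/749 = 36057957/749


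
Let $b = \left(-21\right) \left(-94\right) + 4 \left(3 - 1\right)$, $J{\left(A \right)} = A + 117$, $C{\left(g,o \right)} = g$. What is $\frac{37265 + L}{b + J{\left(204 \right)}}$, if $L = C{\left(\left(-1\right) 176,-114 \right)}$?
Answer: $\frac{37089}{2303} \approx 16.105$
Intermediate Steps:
$L = -176$ ($L = \left(-1\right) 176 = -176$)
$J{\left(A \right)} = 117 + A$
$b = 1982$ ($b = 1974 + 4 \cdot 2 = 1974 + 8 = 1982$)
$\frac{37265 + L}{b + J{\left(204 \right)}} = \frac{37265 - 176}{1982 + \left(117 + 204\right)} = \frac{37089}{1982 + 321} = \frac{37089}{2303}$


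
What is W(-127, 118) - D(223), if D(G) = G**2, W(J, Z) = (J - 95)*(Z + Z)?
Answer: -102121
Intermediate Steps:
W(J, Z) = 2*Z*(-95 + J) (W(J, Z) = (-95 + J)*(2*Z) = 2*Z*(-95 + J))
W(-127, 118) - D(223) = 2*118*(-95 - 127) - 1*223**2 = 2*118*(-222) - 1*49729 = -52392 - 49729 = -102121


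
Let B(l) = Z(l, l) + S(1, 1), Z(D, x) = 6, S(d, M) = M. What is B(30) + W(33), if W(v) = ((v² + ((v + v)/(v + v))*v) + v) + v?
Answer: 1195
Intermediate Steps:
W(v) = v² + 3*v (W(v) = ((v² + ((2*v)/((2*v)))*v) + v) + v = ((v² + ((2*v)*(1/(2*v)))*v) + v) + v = ((v² + 1*v) + v) + v = ((v² + v) + v) + v = ((v + v²) + v) + v = (v² + 2*v) + v = v² + 3*v)
B(l) = 7 (B(l) = 6 + 1 = 7)
B(30) + W(33) = 7 + 33*(3 + 33) = 7 + 33*36 = 7 + 1188 = 1195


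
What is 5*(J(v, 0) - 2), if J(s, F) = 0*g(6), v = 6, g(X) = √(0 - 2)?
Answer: -10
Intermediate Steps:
g(X) = I*√2 (g(X) = √(-2) = I*√2)
J(s, F) = 0 (J(s, F) = 0*(I*√2) = 0)
5*(J(v, 0) - 2) = 5*(0 - 2) = 5*(-2) = -10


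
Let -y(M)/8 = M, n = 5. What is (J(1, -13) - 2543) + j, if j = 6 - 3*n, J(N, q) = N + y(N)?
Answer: -2559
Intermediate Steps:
y(M) = -8*M
J(N, q) = -7*N (J(N, q) = N - 8*N = -7*N)
j = -9 (j = 6 - 3*5 = 6 - 15 = -9)
(J(1, -13) - 2543) + j = (-7*1 - 2543) - 9 = (-7 - 2543) - 9 = -2550 - 9 = -2559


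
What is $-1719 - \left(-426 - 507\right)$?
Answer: $-786$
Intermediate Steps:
$-1719 - \left(-426 - 507\right) = -1719 - -933 = -1719 + 933 = -786$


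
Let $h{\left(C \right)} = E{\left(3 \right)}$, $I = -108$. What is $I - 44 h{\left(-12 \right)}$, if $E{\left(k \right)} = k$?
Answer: $-240$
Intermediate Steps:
$h{\left(C \right)} = 3$
$I - 44 h{\left(-12 \right)} = -108 - 132 = -240$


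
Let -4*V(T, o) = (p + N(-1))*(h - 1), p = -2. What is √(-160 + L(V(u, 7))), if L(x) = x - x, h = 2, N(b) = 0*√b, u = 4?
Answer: 4*I*√10 ≈ 12.649*I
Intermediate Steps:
N(b) = 0
V(T, o) = ½ (V(T, o) = -(-2 + 0)*(2 - 1)/4 = -(-1)/2 = -¼*(-2) = ½)
L(x) = 0
√(-160 + L(V(u, 7))) = √(-160 + 0) = √(-160) = 4*I*√10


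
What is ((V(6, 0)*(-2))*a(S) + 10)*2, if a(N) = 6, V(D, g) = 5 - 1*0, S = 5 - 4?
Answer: -100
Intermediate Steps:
S = 1
V(D, g) = 5 (V(D, g) = 5 + 0 = 5)
((V(6, 0)*(-2))*a(S) + 10)*2 = ((5*(-2))*6 + 10)*2 = (-10*6 + 10)*2 = (-60 + 10)*2 = -50*2 = -100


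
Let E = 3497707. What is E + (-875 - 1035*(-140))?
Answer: 3641732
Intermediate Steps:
E + (-875 - 1035*(-140)) = 3497707 + (-875 - 1035*(-140)) = 3497707 + (-875 + 144900) = 3497707 + 144025 = 3641732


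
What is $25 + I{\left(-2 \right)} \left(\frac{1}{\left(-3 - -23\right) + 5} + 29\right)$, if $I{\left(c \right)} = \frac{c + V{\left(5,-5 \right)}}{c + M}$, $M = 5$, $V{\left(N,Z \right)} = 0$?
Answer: $\frac{141}{25} \approx 5.64$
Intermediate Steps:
$I{\left(c \right)} = \frac{c}{5 + c}$ ($I{\left(c \right)} = \frac{c + 0}{c + 5} = \frac{c}{5 + c}$)
$25 + I{\left(-2 \right)} \left(\frac{1}{\left(-3 - -23\right) + 5} + 29\right) = 25 + - \frac{2}{5 - 2} \left(\frac{1}{\left(-3 - -23\right) + 5} + 29\right) = 25 + - \frac{2}{3} \left(\frac{1}{\left(-3 + 23\right) + 5} + 29\right) = 25 + \left(-2\right) \frac{1}{3} \left(\frac{1}{20 + 5} + 29\right) = 25 - \frac{2 \left(\frac{1}{25} + 29\right)}{3} = 25 - \frac{484}{25} = \frac{141}{25}$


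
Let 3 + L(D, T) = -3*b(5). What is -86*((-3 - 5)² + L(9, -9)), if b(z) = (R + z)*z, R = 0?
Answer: 1204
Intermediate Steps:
b(z) = z² (b(z) = (0 + z)*z = z*z = z²)
L(D, T) = -78 (L(D, T) = -3 - 3*5² = -3 - 3*25 = -3 - 75 = -78)
-86*((-3 - 5)² + L(9, -9)) = -86*((-3 - 5)² - 78) = -86*((-8)² - 78) = -86*(64 - 78) = -86*(-14) = 1204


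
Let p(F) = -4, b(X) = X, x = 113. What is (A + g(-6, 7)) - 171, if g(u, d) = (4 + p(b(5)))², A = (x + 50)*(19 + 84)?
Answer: 16618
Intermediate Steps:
A = 16789 (A = (113 + 50)*(19 + 84) = 163*103 = 16789)
g(u, d) = 0 (g(u, d) = (4 - 4)² = 0² = 0)
(A + g(-6, 7)) - 171 = (16789 + 0) - 171 = 16789 - 171 = 16618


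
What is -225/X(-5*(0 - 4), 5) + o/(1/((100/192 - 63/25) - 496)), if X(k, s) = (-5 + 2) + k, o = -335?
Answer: 680611261/4080 ≈ 1.6682e+5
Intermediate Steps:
X(k, s) = -3 + k
-225/X(-5*(0 - 4), 5) + o/(1/((100/192 - 63/25) - 496)) = -225/(-3 - 5*(0 - 4)) - 335/(1/((100/192 - 63/25) - 496)) = -225/(-3 - 5*(-4)) - 335/(1/((100*(1/192) - 63*1/25) - 496)) = -225/(-3 + 20) - 335/(1/((25/48 - 63/25) - 496)) = -225/17 - 335/(1/(-2399/1200 - 496)) = -225*1/17 - 335/(1/(-597599/1200)) = -225/17 - 335/(-1200/597599) = -225/17 - 335*(-597599/1200) = -225/17 + 40039133/240 = 680611261/4080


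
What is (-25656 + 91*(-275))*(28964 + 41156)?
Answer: -3553751720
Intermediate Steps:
(-25656 + 91*(-275))*(28964 + 41156) = (-25656 - 25025)*70120 = -50681*70120 = -3553751720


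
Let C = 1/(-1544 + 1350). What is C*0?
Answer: 0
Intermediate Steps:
C = -1/194 (C = 1/(-194) = -1/194 ≈ -0.0051546)
C*0 = -1/194*0 = 0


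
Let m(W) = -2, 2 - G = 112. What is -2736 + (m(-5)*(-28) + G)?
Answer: -2790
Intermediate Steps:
G = -110 (G = 2 - 1*112 = 2 - 112 = -110)
-2736 + (m(-5)*(-28) + G) = -2736 + (-2*(-28) - 110) = -2736 + (56 - 110) = -2736 - 54 = -2790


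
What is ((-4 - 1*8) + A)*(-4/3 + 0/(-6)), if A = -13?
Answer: 100/3 ≈ 33.333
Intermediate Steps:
((-4 - 1*8) + A)*(-4/3 + 0/(-6)) = ((-4 - 1*8) - 13)*(-4/3 + 0/(-6)) = ((-4 - 8) - 13)*(-4*⅓ + 0*(-⅙)) = (-12 - 13)*(-4/3 + 0) = -25*(-4/3) = 100/3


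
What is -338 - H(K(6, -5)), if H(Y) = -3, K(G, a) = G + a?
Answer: -335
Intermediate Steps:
-338 - H(K(6, -5)) = -338 - 1*(-3) = -338 + 3 = -335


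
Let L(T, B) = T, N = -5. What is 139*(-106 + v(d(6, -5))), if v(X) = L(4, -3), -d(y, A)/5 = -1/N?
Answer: -14178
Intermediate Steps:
d(y, A) = -1 (d(y, A) = -(-5)/(-5) = -(-5)*(-1)/5 = -5*⅕ = -1)
v(X) = 4
139*(-106 + v(d(6, -5))) = 139*(-106 + 4) = 139*(-102) = -14178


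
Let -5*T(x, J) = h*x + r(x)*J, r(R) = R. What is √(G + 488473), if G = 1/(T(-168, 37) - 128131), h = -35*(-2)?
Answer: √189395214754714998/622679 ≈ 698.91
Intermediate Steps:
h = 70
T(x, J) = -14*x - J*x/5 (T(x, J) = -(70*x + x*J)/5 = -(70*x + J*x)/5 = -14*x - J*x/5)
G = -5/622679 (G = 1/((⅕)*(-168)*(-70 - 1*37) - 128131) = 1/((⅕)*(-168)*(-70 - 37) - 128131) = 1/((⅕)*(-168)*(-107) - 128131) = 1/(17976/5 - 128131) = 1/(-622679/5) = -5/622679 ≈ -8.0298e-6)
√(G + 488473) = √(-5/622679 + 488473) = √(304161879162/622679) = √189395214754714998/622679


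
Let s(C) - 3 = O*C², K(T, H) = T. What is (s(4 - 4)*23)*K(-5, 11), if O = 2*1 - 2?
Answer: -345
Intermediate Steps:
O = 0 (O = 2 - 2 = 0)
s(C) = 3 (s(C) = 3 + 0*C² = 3 + 0 = 3)
(s(4 - 4)*23)*K(-5, 11) = (3*23)*(-5) = 69*(-5) = -345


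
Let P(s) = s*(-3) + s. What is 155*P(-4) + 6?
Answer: 1246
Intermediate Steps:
P(s) = -2*s (P(s) = -3*s + s = -2*s)
155*P(-4) + 6 = 155*(-2*(-4)) + 6 = 155*8 + 6 = 1240 + 6 = 1246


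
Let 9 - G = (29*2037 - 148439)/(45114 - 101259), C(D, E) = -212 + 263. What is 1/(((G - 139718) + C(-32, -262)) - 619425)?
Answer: -56145/42618804401 ≈ -1.3174e-6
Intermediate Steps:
C(D, E) = 51
G = 415939/56145 (G = 9 - (29*2037 - 148439)/(45114 - 101259) = 9 - (59073 - 148439)/(-56145) = 9 - (-89366)*(-1)/56145 = 9 - 1*89366/56145 = 9 - 89366/56145 = 415939/56145 ≈ 7.4083)
1/(((G - 139718) + C(-32, -262)) - 619425) = 1/(((415939/56145 - 139718) + 51) - 619425) = 1/((-7844051171/56145 + 51) - 619425) = 1/(-7841187776/56145 - 619425) = 1/(-42618804401/56145) = -56145/42618804401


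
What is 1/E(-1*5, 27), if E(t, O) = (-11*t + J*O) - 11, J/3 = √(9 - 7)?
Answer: -22/5593 + 81*√2/11186 ≈ 0.0063071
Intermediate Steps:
J = 3*√2 (J = 3*√(9 - 7) = 3*√2 ≈ 4.2426)
E(t, O) = -11 - 11*t + 3*O*√2 (E(t, O) = (-11*t + (3*√2)*O) - 11 = (-11*t + 3*O*√2) - 11 = -11 - 11*t + 3*O*√2)
1/E(-1*5, 27) = 1/(-11 - (-11)*5 + 3*27*√2) = 1/(-11 - 11*(-5) + 81*√2) = 1/(-11 + 55 + 81*√2) = 1/(44 + 81*√2)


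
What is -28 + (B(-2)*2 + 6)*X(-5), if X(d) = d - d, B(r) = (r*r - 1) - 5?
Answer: -28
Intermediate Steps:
B(r) = -6 + r**2 (B(r) = (r**2 - 1) - 5 = (-1 + r**2) - 5 = -6 + r**2)
X(d) = 0
-28 + (B(-2)*2 + 6)*X(-5) = -28 + ((-6 + (-2)**2)*2 + 6)*0 = -28 + ((-6 + 4)*2 + 6)*0 = -28 + (-2*2 + 6)*0 = -28 + (-4 + 6)*0 = -28 + 2*0 = -28 + 0 = -28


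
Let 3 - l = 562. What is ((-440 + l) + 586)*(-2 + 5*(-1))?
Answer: 2891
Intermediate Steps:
l = -559 (l = 3 - 1*562 = 3 - 562 = -559)
((-440 + l) + 586)*(-2 + 5*(-1)) = ((-440 - 559) + 586)*(-2 + 5*(-1)) = (-999 + 586)*(-2 - 5) = -413*(-7) = 2891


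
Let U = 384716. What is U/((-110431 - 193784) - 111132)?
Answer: -384716/415347 ≈ -0.92625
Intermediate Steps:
U/((-110431 - 193784) - 111132) = 384716/((-110431 - 193784) - 111132) = 384716/(-304215 - 111132) = 384716/(-415347) = 384716*(-1/415347) = -384716/415347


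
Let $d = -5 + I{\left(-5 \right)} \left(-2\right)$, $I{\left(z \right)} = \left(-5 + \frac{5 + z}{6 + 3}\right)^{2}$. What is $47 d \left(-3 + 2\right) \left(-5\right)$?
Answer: $-12925$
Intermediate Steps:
$I{\left(z \right)} = \left(- \frac{40}{9} + \frac{z}{9}\right)^{2}$ ($I{\left(z \right)} = \left(-5 + \frac{5 + z}{9}\right)^{2} = \left(-5 + \left(5 + z\right) \frac{1}{9}\right)^{2} = \left(-5 + \left(\frac{5}{9} + \frac{z}{9}\right)\right)^{2} = \left(- \frac{40}{9} + \frac{z}{9}\right)^{2}$)
$d = -55$ ($d = -5 + \frac{\left(-40 - 5\right)^{2}}{81} \left(-2\right) = -5 + \frac{\left(-45\right)^{2}}{81} \left(-2\right) = -5 + \frac{1}{81} \cdot 2025 \left(-2\right) = -5 + 25 \left(-2\right) = -5 - 50 = -55$)
$47 d \left(-3 + 2\right) \left(-5\right) = 47 \left(-55\right) \left(-3 + 2\right) \left(-5\right) = - 2585 \left(\left(-1\right) \left(-5\right)\right) = \left(-2585\right) 5 = -12925$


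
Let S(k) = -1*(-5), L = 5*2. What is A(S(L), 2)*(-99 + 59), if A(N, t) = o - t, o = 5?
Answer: -120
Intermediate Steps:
L = 10
S(k) = 5
A(N, t) = 5 - t
A(S(L), 2)*(-99 + 59) = (5 - 1*2)*(-99 + 59) = (5 - 2)*(-40) = 3*(-40) = -120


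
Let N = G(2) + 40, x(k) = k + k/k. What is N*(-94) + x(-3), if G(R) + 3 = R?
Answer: -3668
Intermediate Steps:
G(R) = -3 + R
x(k) = 1 + k (x(k) = k + 1 = 1 + k)
N = 39 (N = (-3 + 2) + 40 = -1 + 40 = 39)
N*(-94) + x(-3) = 39*(-94) + (1 - 3) = -3666 - 2 = -3668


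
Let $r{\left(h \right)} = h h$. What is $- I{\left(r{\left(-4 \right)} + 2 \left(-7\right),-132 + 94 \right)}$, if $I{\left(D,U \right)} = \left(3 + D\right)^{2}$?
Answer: $-25$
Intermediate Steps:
$r{\left(h \right)} = h^{2}$
$- I{\left(r{\left(-4 \right)} + 2 \left(-7\right),-132 + 94 \right)} = - \left(3 + \left(\left(-4\right)^{2} + 2 \left(-7\right)\right)\right)^{2} = - \left(3 + \left(16 - 14\right)\right)^{2} = - \left(3 + 2\right)^{2} = - 5^{2} = \left(-1\right) 25 = -25$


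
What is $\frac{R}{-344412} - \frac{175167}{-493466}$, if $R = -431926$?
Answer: $\frac{34183801540}{21244451499} \approx 1.6091$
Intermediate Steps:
$\frac{R}{-344412} - \frac{175167}{-493466} = - \frac{431926}{-344412} - \frac{175167}{-493466} = \left(-431926\right) \left(- \frac{1}{344412}\right) - - \frac{175167}{493466} = \frac{215963}{172206} + \frac{175167}{493466} = \frac{34183801540}{21244451499}$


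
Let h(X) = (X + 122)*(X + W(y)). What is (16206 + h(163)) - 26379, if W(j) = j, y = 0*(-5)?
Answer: 36282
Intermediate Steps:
y = 0
h(X) = X*(122 + X) (h(X) = (X + 122)*(X + 0) = (122 + X)*X = X*(122 + X))
(16206 + h(163)) - 26379 = (16206 + 163*(122 + 163)) - 26379 = (16206 + 163*285) - 26379 = (16206 + 46455) - 26379 = 62661 - 26379 = 36282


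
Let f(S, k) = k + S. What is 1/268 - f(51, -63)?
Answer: 3217/268 ≈ 12.004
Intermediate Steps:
f(S, k) = S + k
1/268 - f(51, -63) = 1/268 - (51 - 63) = 1/268 - 1*(-12) = 1/268 + 12 = 3217/268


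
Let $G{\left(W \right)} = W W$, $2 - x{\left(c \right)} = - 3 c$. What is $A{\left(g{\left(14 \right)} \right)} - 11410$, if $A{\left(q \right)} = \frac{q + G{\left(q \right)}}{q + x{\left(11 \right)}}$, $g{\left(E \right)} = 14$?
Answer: $- \frac{79840}{7} \approx -11406.0$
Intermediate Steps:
$x{\left(c \right)} = 2 + 3 c$ ($x{\left(c \right)} = 2 - - 3 c = 2 + 3 c$)
$G{\left(W \right)} = W^{2}$
$A{\left(q \right)} = \frac{q + q^{2}}{35 + q}$ ($A{\left(q \right)} = \frac{q + q^{2}}{q + \left(2 + 3 \cdot 11\right)} = \frac{q + q^{2}}{q + \left(2 + 33\right)} = \frac{q + q^{2}}{q + 35} = \frac{q + q^{2}}{35 + q}$)
$A{\left(g{\left(14 \right)} \right)} - 11410 = \frac{14 \left(1 + 14\right)}{35 + 14} - 11410 = 14 \cdot \frac{1}{49} \cdot 15 - 11410 = \frac{30}{7} - 11410 = - \frac{79840}{7}$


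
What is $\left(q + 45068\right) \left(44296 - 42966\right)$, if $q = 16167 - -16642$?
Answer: $103576410$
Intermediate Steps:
$q = 32809$ ($q = 16167 + 16642 = 32809$)
$\left(q + 45068\right) \left(44296 - 42966\right) = \left(32809 + 45068\right) \left(44296 - 42966\right) = 77877 \cdot 1330 = 103576410$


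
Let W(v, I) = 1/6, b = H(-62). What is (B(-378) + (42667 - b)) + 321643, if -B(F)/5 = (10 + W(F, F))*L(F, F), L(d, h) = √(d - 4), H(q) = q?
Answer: 364372 - 305*I*√382/6 ≈ 3.6437e+5 - 993.53*I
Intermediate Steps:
b = -62
W(v, I) = ⅙
L(d, h) = √(-4 + d)
B(F) = -305*√(-4 + F)/6 (B(F) = -5*(10 + ⅙)*√(-4 + F) = -305*√(-4 + F)/6)
(B(-378) + (42667 - b)) + 321643 = (-305*√(-4 - 378)/6 + (42667 - 1*(-62))) + 321643 = (-305*I*√382/6 + (42667 + 62)) + 321643 = (-305*I*√382/6 + 42729) + 321643 = (42729 - 305*I*√382/6) + 321643 = 364372 - 305*I*√382/6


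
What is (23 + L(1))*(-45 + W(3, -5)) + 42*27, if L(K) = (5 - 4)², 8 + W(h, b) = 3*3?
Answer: 78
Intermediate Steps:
W(h, b) = 1 (W(h, b) = -8 + 3*3 = -8 + 9 = 1)
L(K) = 1 (L(K) = 1² = 1)
(23 + L(1))*(-45 + W(3, -5)) + 42*27 = (23 + 1)*(-45 + 1) + 42*27 = 24*(-44) + 1134 = -1056 + 1134 = 78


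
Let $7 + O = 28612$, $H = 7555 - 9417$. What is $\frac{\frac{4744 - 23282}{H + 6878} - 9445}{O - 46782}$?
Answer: $\frac{23697329}{45587916} \approx 0.51982$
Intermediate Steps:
$H = -1862$ ($H = 7555 - 9417 = -1862$)
$O = 28605$ ($O = -7 + 28612 = 28605$)
$\frac{\frac{4744 - 23282}{H + 6878} - 9445}{O - 46782} = \frac{\frac{4744 - 23282}{-1862 + 6878} - 9445}{28605 - 46782} = \frac{- \frac{18538}{5016} - 9445}{-18177} = \left(\left(-18538\right) \frac{1}{5016} - 9445\right) \left(- \frac{1}{18177}\right) = \left(- \frac{9269}{2508} - 9445\right) \left(- \frac{1}{18177}\right) = \left(- \frac{23697329}{2508}\right) \left(- \frac{1}{18177}\right) = \frac{23697329}{45587916}$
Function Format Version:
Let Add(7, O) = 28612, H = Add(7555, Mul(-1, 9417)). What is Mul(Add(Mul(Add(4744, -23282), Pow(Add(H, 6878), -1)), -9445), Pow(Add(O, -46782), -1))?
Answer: Rational(23697329, 45587916) ≈ 0.51982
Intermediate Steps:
H = -1862 (H = Add(7555, -9417) = -1862)
O = 28605 (O = Add(-7, 28612) = 28605)
Mul(Add(Mul(Add(4744, -23282), Pow(Add(H, 6878), -1)), -9445), Pow(Add(O, -46782), -1)) = Mul(Add(Mul(Add(4744, -23282), Pow(Add(-1862, 6878), -1)), -9445), Pow(Add(28605, -46782), -1)) = Mul(Add(Mul(-18538, Pow(5016, -1)), -9445), Pow(-18177, -1)) = Mul(Add(Mul(-18538, Rational(1, 5016)), -9445), Rational(-1, 18177)) = Mul(Add(Rational(-9269, 2508), -9445), Rational(-1, 18177)) = Mul(Rational(-23697329, 2508), Rational(-1, 18177)) = Rational(23697329, 45587916)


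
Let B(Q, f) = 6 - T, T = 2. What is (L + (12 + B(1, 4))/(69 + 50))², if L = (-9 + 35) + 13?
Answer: 21687649/14161 ≈ 1531.5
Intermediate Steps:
B(Q, f) = 4 (B(Q, f) = 6 - 1*2 = 6 - 2 = 4)
L = 39 (L = 26 + 13 = 39)
(L + (12 + B(1, 4))/(69 + 50))² = (39 + (12 + 4)/(69 + 50))² = (39 + 16/119)² = (4657/119)² = 21687649/14161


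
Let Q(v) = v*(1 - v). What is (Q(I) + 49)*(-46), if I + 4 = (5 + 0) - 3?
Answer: -1978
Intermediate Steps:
I = -2 (I = -4 + ((5 + 0) - 3) = -4 + (5 - 3) = -4 + 2 = -2)
(Q(I) + 49)*(-46) = (-2*(1 - 1*(-2)) + 49)*(-46) = (-2*(1 + 2) + 49)*(-46) = (-2*3 + 49)*(-46) = (-6 + 49)*(-46) = 43*(-46) = -1978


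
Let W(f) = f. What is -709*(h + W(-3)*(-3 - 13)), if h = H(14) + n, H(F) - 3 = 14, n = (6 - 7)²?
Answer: -46794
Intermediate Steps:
n = 1 (n = (-1)² = 1)
H(F) = 17 (H(F) = 3 + 14 = 17)
h = 18 (h = 17 + 1 = 18)
-709*(h + W(-3)*(-3 - 13)) = -709*(18 - 3*(-3 - 13)) = -709*(18 - 3*(-16)) = -709*(18 + 48) = -709*66 = -46794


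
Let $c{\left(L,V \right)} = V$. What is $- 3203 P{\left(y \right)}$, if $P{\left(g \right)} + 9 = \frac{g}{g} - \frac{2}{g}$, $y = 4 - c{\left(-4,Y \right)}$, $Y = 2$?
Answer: $28827$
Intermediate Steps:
$y = 2$ ($y = 4 - 2 = 2$)
$P{\left(g \right)} = -8 - \frac{2}{g}$ ($P{\left(g \right)} = -9 - \left(\frac{2}{g} - \frac{g}{g}\right) = -9 + \left(1 - \frac{2}{g}\right) = -8 - \frac{2}{g}$)
$- 3203 P{\left(y \right)} = - 3203 \left(-8 - \frac{2}{2}\right) = - 3203 \left(-8 - 1\right) = \left(-3203\right) \left(-9\right) = 28827$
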